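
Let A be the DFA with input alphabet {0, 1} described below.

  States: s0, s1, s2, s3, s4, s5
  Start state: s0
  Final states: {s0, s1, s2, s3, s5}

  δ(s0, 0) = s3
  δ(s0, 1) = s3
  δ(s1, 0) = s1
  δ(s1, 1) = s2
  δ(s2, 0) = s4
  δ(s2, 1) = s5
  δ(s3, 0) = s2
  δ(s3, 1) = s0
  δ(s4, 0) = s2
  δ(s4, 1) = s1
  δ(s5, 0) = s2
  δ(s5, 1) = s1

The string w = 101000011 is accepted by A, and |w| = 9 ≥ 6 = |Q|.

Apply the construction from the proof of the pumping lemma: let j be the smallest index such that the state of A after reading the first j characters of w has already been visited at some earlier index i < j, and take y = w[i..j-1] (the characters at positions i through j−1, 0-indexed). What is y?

10

State sequence: s0 -1-> s3 -0-> s2 -1-> s5 -0-> s2 -0-> s4 -0-> s2 -0-> s4 -1-> s1 -1-> s2
First repeat at step 4: s2 was already visited.

So i = 2, j = 4, giving x = w[0:2] = 10, y = w[2:4] = 10, z = w[4:9] = 00011.
Check: |xy| = 4 ≤ 6 and |y| = 2 ≥ 1. Reading y takes A from s2 back to s2, so every xyⁱz is accepted.
Pumping length from the standard proof: p = 6 (the number of states). The repeated state found above gives |xy| = j ≤ 6 and |y| = j − i ≥ 1.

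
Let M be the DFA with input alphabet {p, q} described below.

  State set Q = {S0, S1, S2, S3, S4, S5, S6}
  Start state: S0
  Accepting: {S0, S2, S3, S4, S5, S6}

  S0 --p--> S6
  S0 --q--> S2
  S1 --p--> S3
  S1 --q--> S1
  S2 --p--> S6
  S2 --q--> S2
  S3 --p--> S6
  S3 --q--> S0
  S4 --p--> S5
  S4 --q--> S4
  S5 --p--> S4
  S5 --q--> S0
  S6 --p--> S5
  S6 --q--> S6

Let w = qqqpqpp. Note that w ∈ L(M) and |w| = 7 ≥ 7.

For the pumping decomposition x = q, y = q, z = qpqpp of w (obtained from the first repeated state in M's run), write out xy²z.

xy^2z = q·q·q·qpqpp = qqqqpqpp.
Reading y = q takes M from S2 back to S2, so after x·y·y the machine is still in S2, and z then leads to the accepting state S4. Hence qqqqpqpp ∈ L(M).

qqqqpqpp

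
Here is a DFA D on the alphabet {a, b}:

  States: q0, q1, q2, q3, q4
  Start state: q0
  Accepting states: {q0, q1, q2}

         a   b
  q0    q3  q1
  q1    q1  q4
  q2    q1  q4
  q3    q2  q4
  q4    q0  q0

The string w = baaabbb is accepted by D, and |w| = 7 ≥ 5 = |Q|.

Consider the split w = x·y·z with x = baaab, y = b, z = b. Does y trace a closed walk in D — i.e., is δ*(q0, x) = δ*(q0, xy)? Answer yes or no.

no

State sequence: q0 -b-> q1 -a-> q1 -a-> q1 -a-> q1 -b-> q4 -b-> q0

After x (step 5): q4. After xy (step 6): q0.
They differ (q4 ≠ q0), so y is not a cycle from the state after x; this split is not the one the pumping-lemma construction produces, and pumping y need not keep the string in L(D).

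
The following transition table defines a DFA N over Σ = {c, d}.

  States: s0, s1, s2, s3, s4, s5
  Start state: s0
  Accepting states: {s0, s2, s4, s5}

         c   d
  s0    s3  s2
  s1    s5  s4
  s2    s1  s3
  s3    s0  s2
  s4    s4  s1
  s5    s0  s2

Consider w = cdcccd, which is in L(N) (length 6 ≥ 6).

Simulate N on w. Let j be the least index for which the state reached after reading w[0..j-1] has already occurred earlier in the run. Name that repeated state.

Run of N on w = c d c c c d:
  step 0: s0  (start)
  step 1: s3  (read c: s0→s3)
  step 2: s2  (read d: s3→s2)
  step 3: s1  (read c: s2→s1)
  step 4: s5  (read c: s1→s5)
  step 5: s0  (read c: s5→s0)   ← first repeat (s0 seen earlier)
  step 6: s2  (read d: s0→s2)

The earliest repeat is at step j = 5: N is in s0, which it already visited at step i = 0.
With |Q| = 6, pigeonhole forces a state repeat no later than step 6; the substring read between the first and second visits to that state can be pumped.

s0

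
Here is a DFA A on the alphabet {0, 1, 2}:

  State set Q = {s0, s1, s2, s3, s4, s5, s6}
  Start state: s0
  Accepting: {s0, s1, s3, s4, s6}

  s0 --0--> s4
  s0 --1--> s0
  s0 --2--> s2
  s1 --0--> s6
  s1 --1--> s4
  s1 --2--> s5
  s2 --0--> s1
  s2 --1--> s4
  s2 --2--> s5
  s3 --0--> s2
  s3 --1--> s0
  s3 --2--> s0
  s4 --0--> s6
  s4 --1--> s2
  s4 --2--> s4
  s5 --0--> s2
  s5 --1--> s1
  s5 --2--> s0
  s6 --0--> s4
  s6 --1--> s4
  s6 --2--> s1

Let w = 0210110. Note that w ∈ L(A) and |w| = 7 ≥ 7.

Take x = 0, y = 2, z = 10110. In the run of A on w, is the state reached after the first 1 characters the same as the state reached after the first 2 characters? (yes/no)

State sequence: s0 -0-> s4 -2-> s4

After x (step 1): s4. After xy (step 2): s4.
They match, so y = 2 drives A around a cycle from s4 back to itself; pumping y any number of times keeps A in s4 before reading z, and xyⁱz ∈ L(A) for every i ≥ 0.

yes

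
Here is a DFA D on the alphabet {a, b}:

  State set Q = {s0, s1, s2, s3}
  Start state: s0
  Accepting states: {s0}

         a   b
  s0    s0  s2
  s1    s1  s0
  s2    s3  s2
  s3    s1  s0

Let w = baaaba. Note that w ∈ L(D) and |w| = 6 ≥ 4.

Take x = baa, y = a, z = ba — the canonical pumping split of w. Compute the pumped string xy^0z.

baaba

xy⁰z = xz = baa·ba = baaba.
Reading y = a takes D from s1 back to s1, so after x the machine is still in s1, and z then leads to the accepting state s0. Hence baaba ∈ L(D).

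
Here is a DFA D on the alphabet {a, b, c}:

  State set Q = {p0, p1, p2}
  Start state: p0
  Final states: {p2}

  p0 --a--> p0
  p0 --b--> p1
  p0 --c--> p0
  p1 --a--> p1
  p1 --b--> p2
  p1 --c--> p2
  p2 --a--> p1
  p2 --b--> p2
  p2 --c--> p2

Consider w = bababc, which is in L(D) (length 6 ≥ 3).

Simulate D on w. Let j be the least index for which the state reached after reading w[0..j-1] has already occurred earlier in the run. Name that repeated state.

p1

State sequence: p0 -b-> p1 -a-> p1 -b-> p2 -a-> p1 -b-> p2 -c-> p2
First repeat at step 2: p1 was already visited.

The earliest repeat is at step j = 2: D is in p1, which it already visited at step i = 1.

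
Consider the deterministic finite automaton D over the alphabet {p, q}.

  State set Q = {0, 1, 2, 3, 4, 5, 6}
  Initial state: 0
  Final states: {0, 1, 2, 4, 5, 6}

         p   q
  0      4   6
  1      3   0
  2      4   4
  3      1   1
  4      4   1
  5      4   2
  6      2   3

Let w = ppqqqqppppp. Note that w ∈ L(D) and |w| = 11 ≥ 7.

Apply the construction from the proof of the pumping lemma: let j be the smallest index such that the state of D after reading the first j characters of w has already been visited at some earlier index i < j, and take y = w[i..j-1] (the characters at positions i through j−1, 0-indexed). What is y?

p

State sequence: 0 -p-> 4 -p-> 4 -q-> 1 -q-> 0 -q-> 6 -q-> 3 -p-> 1 -p-> 3 -p-> 1 -p-> 3 -p-> 1
First repeat at step 2: 4 was already visited.

So i = 1, j = 2, giving x = w[0:1] = p, y = w[1:2] = p, z = w[2:11] = qqqqppppp.
Check: |xy| = 2 ≤ 7 and |y| = 1 ≥ 1. Reading y takes D from 4 back to 4, so every xyⁱz is accepted.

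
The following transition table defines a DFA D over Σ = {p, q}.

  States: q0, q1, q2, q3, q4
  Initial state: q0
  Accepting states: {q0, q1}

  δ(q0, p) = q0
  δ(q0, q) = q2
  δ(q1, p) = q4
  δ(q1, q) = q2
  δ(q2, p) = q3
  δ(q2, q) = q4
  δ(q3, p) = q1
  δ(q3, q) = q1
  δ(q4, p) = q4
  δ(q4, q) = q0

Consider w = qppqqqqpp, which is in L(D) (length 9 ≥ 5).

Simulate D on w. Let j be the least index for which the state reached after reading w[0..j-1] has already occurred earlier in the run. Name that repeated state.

Run of D on w = q p p q q q q p p:
  step 0: q0  (start)
  step 1: q2  (read q: q0→q2)
  step 2: q3  (read p: q2→q3)
  step 3: q1  (read p: q3→q1)
  step 4: q2  (read q: q1→q2)   ← first repeat (q2 seen earlier)
  step 5: q4  (read q: q2→q4)
  step 6: q0  (read q: q4→q0)
  step 7: q2  (read q: q0→q2)
  step 8: q3  (read p: q2→q3)
  step 9: q1  (read p: q3→q1)

The earliest repeat is at step j = 4: D is in q2, which it already visited at step i = 1.
Pumping length from the standard proof: p = 5 (the number of states). The repeated state found above gives |xy| = j ≤ 5 and |y| = j − i ≥ 1.

q2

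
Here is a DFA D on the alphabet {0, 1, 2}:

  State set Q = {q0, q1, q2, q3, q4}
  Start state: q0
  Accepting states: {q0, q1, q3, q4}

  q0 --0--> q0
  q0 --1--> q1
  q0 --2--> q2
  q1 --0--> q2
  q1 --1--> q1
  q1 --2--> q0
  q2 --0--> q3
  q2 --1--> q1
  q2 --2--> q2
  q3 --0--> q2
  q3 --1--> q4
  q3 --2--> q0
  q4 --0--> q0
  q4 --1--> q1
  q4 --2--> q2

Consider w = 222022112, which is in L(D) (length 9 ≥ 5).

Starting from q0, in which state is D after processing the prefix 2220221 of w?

Run of D on the first 7 characters of w = 2 2 2 0 2 2 1:
  step 0: q0  (start)
  step 1: q2  (read 2: q0→q2)
  step 2: q2  (read 2: q2→q2)
  step 3: q2  (read 2: q2→q2)
  step 4: q3  (read 0: q2→q3)
  step 5: q0  (read 2: q3→q0)
  step 6: q2  (read 2: q0→q2)
  step 7: q1  (read 1: q2→q1)

After reading 7 characters, D is in state q1.
(This kind of state-tracing is the core of the pumping-lemma construction: with 5 states, pigeonhole forces a repeat within the first 5 steps.)

q1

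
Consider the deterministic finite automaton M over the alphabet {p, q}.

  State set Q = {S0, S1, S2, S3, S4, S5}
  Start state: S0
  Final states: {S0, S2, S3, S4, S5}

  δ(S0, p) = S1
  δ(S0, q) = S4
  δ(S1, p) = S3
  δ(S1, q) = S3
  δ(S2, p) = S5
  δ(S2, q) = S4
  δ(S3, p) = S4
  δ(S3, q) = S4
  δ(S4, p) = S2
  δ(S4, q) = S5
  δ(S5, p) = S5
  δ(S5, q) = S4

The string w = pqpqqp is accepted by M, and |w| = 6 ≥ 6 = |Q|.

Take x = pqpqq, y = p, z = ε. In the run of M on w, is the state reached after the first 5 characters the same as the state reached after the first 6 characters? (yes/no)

Run of M on the first 6 characters of w = p q p q q p:
  step 0: S0  (start)
  step 1: S1  (read p: S0→S1)
  step 2: S3  (read q: S1→S3)
  step 3: S4  (read p: S3→S4)
  step 4: S5  (read q: S4→S5)
  step 5: S4  (read q: S5→S4)
  step 6: S2  (read p: S4→S2)

After x (step 5): S4. After xy (step 6): S2.
They differ (S4 ≠ S2), so y is not a cycle from the state after x; this split is not the one the pumping-lemma construction produces, and pumping y need not keep the string in L(M).

no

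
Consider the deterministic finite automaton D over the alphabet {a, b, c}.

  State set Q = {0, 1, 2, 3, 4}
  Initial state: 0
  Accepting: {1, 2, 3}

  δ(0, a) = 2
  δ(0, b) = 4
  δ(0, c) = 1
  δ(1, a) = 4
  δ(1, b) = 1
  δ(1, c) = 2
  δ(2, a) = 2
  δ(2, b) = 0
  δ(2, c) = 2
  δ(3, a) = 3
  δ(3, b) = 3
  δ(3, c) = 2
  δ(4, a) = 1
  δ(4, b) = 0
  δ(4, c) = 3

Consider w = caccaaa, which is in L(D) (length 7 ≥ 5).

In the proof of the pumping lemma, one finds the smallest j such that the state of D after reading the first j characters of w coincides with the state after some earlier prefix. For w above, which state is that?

Run of D on w = c a c c a a a:
  step 0: 0  (start)
  step 1: 1  (read c: 0→1)
  step 2: 4  (read a: 1→4)
  step 3: 3  (read c: 4→3)
  step 4: 2  (read c: 3→2)
  step 5: 2  (read a: 2→2)   ← first repeat (2 seen earlier)
  step 6: 2  (read a: 2→2)
  step 7: 2  (read a: 2→2)

The earliest repeat is at step j = 5: D is in 2, which it already visited at step i = 4.

2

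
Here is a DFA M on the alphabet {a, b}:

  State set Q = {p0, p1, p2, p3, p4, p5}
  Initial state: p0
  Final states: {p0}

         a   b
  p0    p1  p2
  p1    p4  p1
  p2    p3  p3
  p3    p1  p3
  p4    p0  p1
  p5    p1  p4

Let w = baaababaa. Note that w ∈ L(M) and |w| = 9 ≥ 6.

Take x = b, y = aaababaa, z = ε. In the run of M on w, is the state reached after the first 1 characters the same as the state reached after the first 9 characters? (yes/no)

State sequence: p0 -b-> p2 -a-> p3 -a-> p1 -a-> p4 -b-> p1 -a-> p4 -b-> p1 -a-> p4 -a-> p0

After x (step 1): p2. After xy (step 9): p0.
They differ (p2 ≠ p0), so y is not a cycle from the state after x; this split is not the one the pumping-lemma construction produces, and pumping y need not keep the string in L(M).

no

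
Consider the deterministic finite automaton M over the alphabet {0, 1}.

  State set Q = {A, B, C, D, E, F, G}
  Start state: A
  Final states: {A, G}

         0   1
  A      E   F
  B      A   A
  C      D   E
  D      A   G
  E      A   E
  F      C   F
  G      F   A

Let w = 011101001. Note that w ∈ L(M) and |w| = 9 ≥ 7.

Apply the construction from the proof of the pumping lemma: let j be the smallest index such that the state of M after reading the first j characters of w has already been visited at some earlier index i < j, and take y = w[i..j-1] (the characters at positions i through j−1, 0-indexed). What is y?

1

Run of M on w = 0 1 1 1 0 1 0 0 1:
  step 0: A  (start)
  step 1: E  (read 0: A→E)
  step 2: E  (read 1: E→E)   ← first repeat (E seen earlier)
  step 3: E  (read 1: E→E)
  step 4: E  (read 1: E→E)
  step 5: A  (read 0: E→A)
  step 6: F  (read 1: A→F)
  step 7: C  (read 0: F→C)
  step 8: D  (read 0: C→D)
  step 9: G  (read 1: D→G)

So i = 1, j = 2, giving x = w[0:1] = 0, y = w[1:2] = 1, z = w[2:9] = 1101001.
Check: |xy| = 2 ≤ 7 and |y| = 1 ≥ 1. Reading y takes M from E back to E, so every xyⁱz is accepted.
Since M has 7 states, any run of length ≥ 7 visits 7+1 states, so by pigeonhole some state repeats within the first 7 steps — that repeat gives the pumpable loop.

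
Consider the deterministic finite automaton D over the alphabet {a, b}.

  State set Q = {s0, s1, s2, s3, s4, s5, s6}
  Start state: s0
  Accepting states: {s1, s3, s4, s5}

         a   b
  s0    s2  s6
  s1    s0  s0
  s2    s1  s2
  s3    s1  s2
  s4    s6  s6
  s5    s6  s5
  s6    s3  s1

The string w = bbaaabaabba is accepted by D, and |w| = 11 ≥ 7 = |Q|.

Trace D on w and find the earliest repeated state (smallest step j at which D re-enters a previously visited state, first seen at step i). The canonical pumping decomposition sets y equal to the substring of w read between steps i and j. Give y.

bba

State sequence: s0 -b-> s6 -b-> s1 -a-> s0 -a-> s2 -a-> s1 -b-> s0 -a-> s2 -a-> s1 -b-> s0 -b-> s6 -a-> s3
First repeat at step 3: s0 was already visited.

So i = 0, j = 3, giving x = w[0:0] = ε, y = w[0:3] = bba, z = w[3:11] = aabaabba.
Check: |xy| = 3 ≤ 7 and |y| = 3 ≥ 1. Reading y takes D from s0 back to s0, so every xyⁱz is accepted.
Pumping length from the standard proof: p = 7 (the number of states). The repeated state found above gives |xy| = j ≤ 7 and |y| = j − i ≥ 1.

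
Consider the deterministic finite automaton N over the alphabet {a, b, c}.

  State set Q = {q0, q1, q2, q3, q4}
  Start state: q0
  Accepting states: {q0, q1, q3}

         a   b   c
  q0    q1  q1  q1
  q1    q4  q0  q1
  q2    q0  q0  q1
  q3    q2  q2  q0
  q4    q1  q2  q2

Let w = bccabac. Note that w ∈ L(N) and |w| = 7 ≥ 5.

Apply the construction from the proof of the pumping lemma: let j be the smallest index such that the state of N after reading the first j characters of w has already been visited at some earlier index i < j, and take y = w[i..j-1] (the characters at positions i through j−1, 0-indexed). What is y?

c

Run of N on w = b c c a b a c:
  step 0: q0  (start)
  step 1: q1  (read b: q0→q1)
  step 2: q1  (read c: q1→q1)   ← first repeat (q1 seen earlier)
  step 3: q1  (read c: q1→q1)
  step 4: q4  (read a: q1→q4)
  step 5: q2  (read b: q4→q2)
  step 6: q0  (read a: q2→q0)
  step 7: q1  (read c: q0→q1)

So i = 1, j = 2, giving x = w[0:1] = b, y = w[1:2] = c, z = w[2:7] = cabac.
Check: |xy| = 2 ≤ 5 and |y| = 1 ≥ 1. Reading y takes N from q1 back to q1, so every xyⁱz is accepted.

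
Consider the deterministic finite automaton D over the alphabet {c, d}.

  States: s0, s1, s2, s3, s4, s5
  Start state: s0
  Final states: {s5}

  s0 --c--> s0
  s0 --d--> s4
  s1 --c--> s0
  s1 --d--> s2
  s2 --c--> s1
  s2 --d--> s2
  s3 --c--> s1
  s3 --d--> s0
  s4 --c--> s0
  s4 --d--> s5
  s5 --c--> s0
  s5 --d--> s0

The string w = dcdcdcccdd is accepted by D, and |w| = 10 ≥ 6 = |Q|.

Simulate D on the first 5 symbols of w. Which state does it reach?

Run of D on the first 5 characters of w = d c d c d:
  step 0: s0  (start)
  step 1: s4  (read d: s0→s4)
  step 2: s0  (read c: s4→s0)
  step 3: s4  (read d: s0→s4)
  step 4: s0  (read c: s4→s0)
  step 5: s4  (read d: s0→s4)

After reading 5 characters, D is in state s4.

s4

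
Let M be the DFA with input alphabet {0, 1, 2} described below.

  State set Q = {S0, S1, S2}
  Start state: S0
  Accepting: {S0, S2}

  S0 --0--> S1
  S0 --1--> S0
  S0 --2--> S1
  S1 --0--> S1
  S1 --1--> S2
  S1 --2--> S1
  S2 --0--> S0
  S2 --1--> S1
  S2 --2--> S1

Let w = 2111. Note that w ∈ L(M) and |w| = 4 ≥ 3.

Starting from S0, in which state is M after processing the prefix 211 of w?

State sequence: S0 -2-> S1 -1-> S2 -1-> S1

After reading 3 characters, M is in state S1.

S1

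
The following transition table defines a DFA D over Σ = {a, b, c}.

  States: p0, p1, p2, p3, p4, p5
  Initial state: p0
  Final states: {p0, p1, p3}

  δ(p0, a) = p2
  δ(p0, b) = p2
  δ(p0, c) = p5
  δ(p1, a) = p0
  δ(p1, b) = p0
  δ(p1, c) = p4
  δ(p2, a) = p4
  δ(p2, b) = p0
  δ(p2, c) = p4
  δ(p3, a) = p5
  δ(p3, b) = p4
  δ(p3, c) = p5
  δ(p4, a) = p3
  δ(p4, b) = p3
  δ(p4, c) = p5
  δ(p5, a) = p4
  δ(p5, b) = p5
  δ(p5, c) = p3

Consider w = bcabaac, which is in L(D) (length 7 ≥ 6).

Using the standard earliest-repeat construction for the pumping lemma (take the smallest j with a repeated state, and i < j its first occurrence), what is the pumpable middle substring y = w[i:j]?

State sequence: p0 -b-> p2 -c-> p4 -a-> p3 -b-> p4 -a-> p3 -a-> p5 -c-> p3
First repeat at step 4: p4 was already visited.

So i = 2, j = 4, giving x = w[0:2] = bc, y = w[2:4] = ab, z = w[4:7] = aac.
Check: |xy| = 4 ≤ 6 and |y| = 2 ≥ 1. Reading y takes D from p4 back to p4, so every xyⁱz is accepted.

ab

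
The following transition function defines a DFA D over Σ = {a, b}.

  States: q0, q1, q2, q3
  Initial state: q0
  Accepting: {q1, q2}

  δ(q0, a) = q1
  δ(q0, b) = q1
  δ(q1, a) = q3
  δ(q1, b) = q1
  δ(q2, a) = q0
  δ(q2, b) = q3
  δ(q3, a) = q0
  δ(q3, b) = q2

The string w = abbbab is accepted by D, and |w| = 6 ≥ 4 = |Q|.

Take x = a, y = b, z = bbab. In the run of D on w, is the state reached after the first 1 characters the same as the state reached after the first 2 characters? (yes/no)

State sequence: q0 -a-> q1 -b-> q1

After x (step 1): q1. After xy (step 2): q1.
They match, so y = b drives D around a cycle from q1 back to itself; pumping y any number of times keeps D in q1 before reading z, and xyⁱz ∈ L(D) for every i ≥ 0.

yes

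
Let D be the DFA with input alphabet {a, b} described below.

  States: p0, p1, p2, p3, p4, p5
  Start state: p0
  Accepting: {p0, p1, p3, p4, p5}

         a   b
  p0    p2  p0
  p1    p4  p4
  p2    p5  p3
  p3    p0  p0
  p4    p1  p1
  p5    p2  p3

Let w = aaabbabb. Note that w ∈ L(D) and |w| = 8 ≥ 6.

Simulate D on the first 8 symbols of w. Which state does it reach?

p0

Run of D on the first 8 characters of w = a a a b b a b b:
  step 0: p0  (start)
  step 1: p2  (read a: p0→p2)
  step 2: p5  (read a: p2→p5)
  step 3: p2  (read a: p5→p2)
  step 4: p3  (read b: p2→p3)
  step 5: p0  (read b: p3→p0)
  step 6: p2  (read a: p0→p2)
  step 7: p3  (read b: p2→p3)
  step 8: p0  (read b: p3→p0)

After reading 8 characters, D is in state p0.
(This kind of state-tracing is the core of the pumping-lemma construction: with 6 states, pigeonhole forces a repeat within the first 6 steps.)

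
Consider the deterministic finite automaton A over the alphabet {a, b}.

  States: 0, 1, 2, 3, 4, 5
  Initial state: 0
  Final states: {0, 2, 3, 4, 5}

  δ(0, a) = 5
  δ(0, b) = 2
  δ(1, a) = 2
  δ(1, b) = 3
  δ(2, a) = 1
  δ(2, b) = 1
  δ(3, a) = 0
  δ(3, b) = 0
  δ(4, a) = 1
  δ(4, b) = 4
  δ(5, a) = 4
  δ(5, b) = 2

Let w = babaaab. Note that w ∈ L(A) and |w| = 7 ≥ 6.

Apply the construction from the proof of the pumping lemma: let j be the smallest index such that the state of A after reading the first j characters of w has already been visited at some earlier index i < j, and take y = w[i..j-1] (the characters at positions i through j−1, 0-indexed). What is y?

Run of A on w = b a b a a a b:
  step 0: 0  (start)
  step 1: 2  (read b: 0→2)
  step 2: 1  (read a: 2→1)
  step 3: 3  (read b: 1→3)
  step 4: 0  (read a: 3→0)   ← first repeat (0 seen earlier)
  step 5: 5  (read a: 0→5)
  step 6: 4  (read a: 5→4)
  step 7: 4  (read b: 4→4)

So i = 0, j = 4, giving x = w[0:0] = ε, y = w[0:4] = baba, z = w[4:7] = aab.
Check: |xy| = 4 ≤ 6 and |y| = 4 ≥ 1. Reading y takes A from 0 back to 0, so every xyⁱz is accepted.

baba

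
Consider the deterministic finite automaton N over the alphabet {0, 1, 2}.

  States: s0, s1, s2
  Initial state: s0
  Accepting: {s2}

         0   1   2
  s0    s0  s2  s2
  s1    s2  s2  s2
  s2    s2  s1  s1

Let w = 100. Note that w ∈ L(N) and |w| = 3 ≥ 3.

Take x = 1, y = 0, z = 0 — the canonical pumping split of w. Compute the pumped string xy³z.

10000

xy^3z = 1·0·0·0·0 = 10000.
Reading y = 0 takes N from s2 back to s2, so after x·y·y·y the machine is still in s2, and z then leads to the accepting state s2. Hence 10000 ∈ L(N).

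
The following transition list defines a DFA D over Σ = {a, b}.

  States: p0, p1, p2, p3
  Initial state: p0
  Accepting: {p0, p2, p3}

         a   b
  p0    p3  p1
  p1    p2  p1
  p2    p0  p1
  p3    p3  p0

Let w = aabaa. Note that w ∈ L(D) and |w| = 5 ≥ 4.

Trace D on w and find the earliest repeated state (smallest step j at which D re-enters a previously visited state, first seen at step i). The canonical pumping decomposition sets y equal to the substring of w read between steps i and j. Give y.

State sequence: p0 -a-> p3 -a-> p3 -b-> p0 -a-> p3 -a-> p3
First repeat at step 2: p3 was already visited.

So i = 1, j = 2, giving x = w[0:1] = a, y = w[1:2] = a, z = w[2:5] = baa.
Check: |xy| = 2 ≤ 4 and |y| = 1 ≥ 1. Reading y takes D from p3 back to p3, so every xyⁱz is accepted.
The DFA has 4 states, so the proof of the pumping lemma guarantees a repeated state among the first 4+1 visited; the segment between the two visits is the pumpable y.

a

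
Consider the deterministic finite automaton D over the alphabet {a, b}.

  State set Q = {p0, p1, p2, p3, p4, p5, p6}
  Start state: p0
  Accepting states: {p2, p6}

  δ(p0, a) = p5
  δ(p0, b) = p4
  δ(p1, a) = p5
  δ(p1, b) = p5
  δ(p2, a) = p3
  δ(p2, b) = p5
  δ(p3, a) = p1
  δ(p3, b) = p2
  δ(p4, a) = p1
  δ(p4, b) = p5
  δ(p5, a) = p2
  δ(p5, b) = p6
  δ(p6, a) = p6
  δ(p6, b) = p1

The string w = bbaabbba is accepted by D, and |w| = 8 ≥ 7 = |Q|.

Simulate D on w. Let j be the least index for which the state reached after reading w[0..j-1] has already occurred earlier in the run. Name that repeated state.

p2

State sequence: p0 -b-> p4 -b-> p5 -a-> p2 -a-> p3 -b-> p2 -b-> p5 -b-> p6 -a-> p6
First repeat at step 5: p2 was already visited.

The earliest repeat is at step j = 5: D is in p2, which it already visited at step i = 3.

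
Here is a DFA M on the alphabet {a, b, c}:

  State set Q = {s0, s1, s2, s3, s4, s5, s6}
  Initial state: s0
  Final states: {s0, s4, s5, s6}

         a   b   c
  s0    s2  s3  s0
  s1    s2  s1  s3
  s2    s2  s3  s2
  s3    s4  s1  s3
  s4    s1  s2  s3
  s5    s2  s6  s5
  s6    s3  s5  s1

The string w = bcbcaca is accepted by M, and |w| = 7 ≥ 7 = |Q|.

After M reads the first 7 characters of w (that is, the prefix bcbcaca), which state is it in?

State sequence: s0 -b-> s3 -c-> s3 -b-> s1 -c-> s3 -a-> s4 -c-> s3 -a-> s4

After reading 7 characters, M is in state s4.

s4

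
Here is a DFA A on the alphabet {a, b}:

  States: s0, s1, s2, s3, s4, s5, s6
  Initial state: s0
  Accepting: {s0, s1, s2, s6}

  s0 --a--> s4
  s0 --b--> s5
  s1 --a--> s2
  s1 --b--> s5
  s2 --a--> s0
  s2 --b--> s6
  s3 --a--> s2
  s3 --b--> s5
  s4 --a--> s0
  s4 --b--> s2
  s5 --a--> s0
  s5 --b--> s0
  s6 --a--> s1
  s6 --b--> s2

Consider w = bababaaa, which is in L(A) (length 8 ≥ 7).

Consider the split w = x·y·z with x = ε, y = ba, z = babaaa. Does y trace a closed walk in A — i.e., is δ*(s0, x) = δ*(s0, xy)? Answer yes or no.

State sequence: s0 -b-> s5 -a-> s0

After x (step 0): s0. After xy (step 2): s0.
They match, so y = ba drives A around a cycle from s0 back to itself; pumping y any number of times keeps A in s0 before reading z, and xyⁱz ∈ L(A) for every i ≥ 0.

yes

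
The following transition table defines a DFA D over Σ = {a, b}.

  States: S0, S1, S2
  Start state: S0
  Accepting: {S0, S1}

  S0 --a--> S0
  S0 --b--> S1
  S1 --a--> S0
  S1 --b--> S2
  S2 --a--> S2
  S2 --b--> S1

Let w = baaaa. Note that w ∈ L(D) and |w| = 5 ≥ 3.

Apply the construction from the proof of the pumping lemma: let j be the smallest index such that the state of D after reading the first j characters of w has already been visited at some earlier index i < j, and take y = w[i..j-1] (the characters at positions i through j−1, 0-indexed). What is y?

ba

State sequence: S0 -b-> S1 -a-> S0 -a-> S0 -a-> S0 -a-> S0
First repeat at step 2: S0 was already visited.

So i = 0, j = 2, giving x = w[0:0] = ε, y = w[0:2] = ba, z = w[2:5] = aaa.
Check: |xy| = 2 ≤ 3 and |y| = 2 ≥ 1. Reading y takes D from S0 back to S0, so every xyⁱz is accepted.
The DFA has 3 states, so the proof of the pumping lemma guarantees a repeated state among the first 3+1 visited; the segment between the two visits is the pumpable y.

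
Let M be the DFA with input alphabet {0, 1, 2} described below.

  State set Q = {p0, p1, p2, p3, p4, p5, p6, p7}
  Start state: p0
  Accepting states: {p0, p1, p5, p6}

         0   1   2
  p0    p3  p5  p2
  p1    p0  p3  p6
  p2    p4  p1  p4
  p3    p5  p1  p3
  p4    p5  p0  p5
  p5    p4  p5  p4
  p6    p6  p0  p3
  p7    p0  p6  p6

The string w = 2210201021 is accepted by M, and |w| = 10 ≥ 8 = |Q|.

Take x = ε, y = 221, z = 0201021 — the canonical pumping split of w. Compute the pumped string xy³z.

xy^3z = ε·221·221·221·0201021 = 2212212210201021.
Reading y = 221 takes M from p0 back to p0, so after x·y·y·y the machine is still in p0, and z then leads to the accepting state p5. Hence 2212212210201021 ∈ L(M).

2212212210201021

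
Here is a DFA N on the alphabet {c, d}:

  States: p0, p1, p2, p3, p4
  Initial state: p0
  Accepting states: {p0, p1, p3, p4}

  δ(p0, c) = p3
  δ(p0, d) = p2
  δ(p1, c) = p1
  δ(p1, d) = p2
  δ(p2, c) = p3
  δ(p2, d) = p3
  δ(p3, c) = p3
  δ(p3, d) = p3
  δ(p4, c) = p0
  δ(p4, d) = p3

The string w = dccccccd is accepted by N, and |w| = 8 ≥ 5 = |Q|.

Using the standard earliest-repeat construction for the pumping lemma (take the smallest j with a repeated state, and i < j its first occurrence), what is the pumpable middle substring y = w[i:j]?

c

Run of N on w = d c c c c c c d:
  step 0: p0  (start)
  step 1: p2  (read d: p0→p2)
  step 2: p3  (read c: p2→p3)
  step 3: p3  (read c: p3→p3)   ← first repeat (p3 seen earlier)
  step 4: p3  (read c: p3→p3)
  step 5: p3  (read c: p3→p3)
  step 6: p3  (read c: p3→p3)
  step 7: p3  (read c: p3→p3)
  step 8: p3  (read d: p3→p3)

So i = 2, j = 3, giving x = w[0:2] = dc, y = w[2:3] = c, z = w[3:8] = ccccd.
Check: |xy| = 3 ≤ 5 and |y| = 1 ≥ 1. Reading y takes N from p3 back to p3, so every xyⁱz is accepted.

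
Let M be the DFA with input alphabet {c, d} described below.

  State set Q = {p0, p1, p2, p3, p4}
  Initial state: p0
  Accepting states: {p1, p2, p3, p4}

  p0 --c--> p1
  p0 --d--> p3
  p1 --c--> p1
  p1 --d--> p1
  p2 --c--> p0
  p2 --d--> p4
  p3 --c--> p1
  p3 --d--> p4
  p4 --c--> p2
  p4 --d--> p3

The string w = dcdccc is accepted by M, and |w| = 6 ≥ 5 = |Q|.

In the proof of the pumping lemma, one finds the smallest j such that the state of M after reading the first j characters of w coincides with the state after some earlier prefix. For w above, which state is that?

Run of M on w = d c d c c c:
  step 0: p0  (start)
  step 1: p3  (read d: p0→p3)
  step 2: p1  (read c: p3→p1)
  step 3: p1  (read d: p1→p1)   ← first repeat (p1 seen earlier)
  step 4: p1  (read c: p1→p1)
  step 5: p1  (read c: p1→p1)
  step 6: p1  (read c: p1→p1)

The earliest repeat is at step j = 3: M is in p1, which it already visited at step i = 2.
The DFA has 5 states, so the proof of the pumping lemma guarantees a repeated state among the first 5+1 visited; the segment between the two visits is the pumpable y.

p1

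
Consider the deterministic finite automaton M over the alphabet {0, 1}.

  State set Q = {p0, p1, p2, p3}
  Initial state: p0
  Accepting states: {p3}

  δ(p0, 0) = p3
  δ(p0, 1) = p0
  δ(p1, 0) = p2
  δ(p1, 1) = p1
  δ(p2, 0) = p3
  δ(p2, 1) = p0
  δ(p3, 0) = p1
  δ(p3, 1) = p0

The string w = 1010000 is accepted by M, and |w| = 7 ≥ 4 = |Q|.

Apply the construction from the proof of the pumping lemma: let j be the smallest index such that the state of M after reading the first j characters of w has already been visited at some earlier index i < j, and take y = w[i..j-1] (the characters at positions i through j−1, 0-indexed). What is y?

1

State sequence: p0 -1-> p0 -0-> p3 -1-> p0 -0-> p3 -0-> p1 -0-> p2 -0-> p3
First repeat at step 1: p0 was already visited.

So i = 0, j = 1, giving x = w[0:0] = ε, y = w[0:1] = 1, z = w[1:7] = 010000.
Check: |xy| = 1 ≤ 4 and |y| = 1 ≥ 1. Reading y takes M from p0 back to p0, so every xyⁱz is accepted.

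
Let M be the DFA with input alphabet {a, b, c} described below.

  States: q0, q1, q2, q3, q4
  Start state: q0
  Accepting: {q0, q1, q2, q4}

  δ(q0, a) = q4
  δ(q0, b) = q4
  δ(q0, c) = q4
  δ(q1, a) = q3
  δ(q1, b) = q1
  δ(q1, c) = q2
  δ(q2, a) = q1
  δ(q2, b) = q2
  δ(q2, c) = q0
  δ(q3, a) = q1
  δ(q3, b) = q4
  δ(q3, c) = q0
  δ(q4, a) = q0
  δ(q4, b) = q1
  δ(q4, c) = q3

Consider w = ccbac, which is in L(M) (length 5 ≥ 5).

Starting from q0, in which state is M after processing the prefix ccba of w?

q0

State sequence: q0 -c-> q4 -c-> q3 -b-> q4 -a-> q0

After reading 4 characters, M is in state q0.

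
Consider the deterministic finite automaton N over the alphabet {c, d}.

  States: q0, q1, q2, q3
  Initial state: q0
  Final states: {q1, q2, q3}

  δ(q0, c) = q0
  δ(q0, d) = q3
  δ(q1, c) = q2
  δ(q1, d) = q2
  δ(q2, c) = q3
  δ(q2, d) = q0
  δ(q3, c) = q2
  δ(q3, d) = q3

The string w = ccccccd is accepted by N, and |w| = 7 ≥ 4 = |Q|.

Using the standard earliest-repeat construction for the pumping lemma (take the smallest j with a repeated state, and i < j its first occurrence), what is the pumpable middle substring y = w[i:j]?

State sequence: q0 -c-> q0 -c-> q0 -c-> q0 -c-> q0 -c-> q0 -c-> q0 -d-> q3
First repeat at step 1: q0 was already visited.

So i = 0, j = 1, giving x = w[0:0] = ε, y = w[0:1] = c, z = w[1:7] = cccccd.
Check: |xy| = 1 ≤ 4 and |y| = 1 ≥ 1. Reading y takes N from q0 back to q0, so every xyⁱz is accepted.

c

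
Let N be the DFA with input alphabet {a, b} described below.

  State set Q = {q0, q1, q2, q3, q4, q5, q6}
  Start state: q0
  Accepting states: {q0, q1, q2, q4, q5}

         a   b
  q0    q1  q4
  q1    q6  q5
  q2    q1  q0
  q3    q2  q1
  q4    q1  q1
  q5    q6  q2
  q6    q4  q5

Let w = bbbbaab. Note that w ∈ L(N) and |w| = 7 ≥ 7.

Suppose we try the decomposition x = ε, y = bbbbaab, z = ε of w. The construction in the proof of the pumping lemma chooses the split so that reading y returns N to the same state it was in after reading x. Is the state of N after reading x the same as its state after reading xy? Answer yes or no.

no

Run of N on the first 7 characters of w = b b b b a a b:
  step 0: q0  (start)
  step 1: q4  (read b: q0→q4)
  step 2: q1  (read b: q4→q1)
  step 3: q5  (read b: q1→q5)
  step 4: q2  (read b: q5→q2)
  step 5: q1  (read a: q2→q1)
  step 6: q6  (read a: q1→q6)
  step 7: q5  (read b: q6→q5)

After x (step 0): q0. After xy (step 7): q5.
They differ (q0 ≠ q5), so y is not a cycle from the state after x; this split is not the one the pumping-lemma construction produces, and pumping y need not keep the string in L(N).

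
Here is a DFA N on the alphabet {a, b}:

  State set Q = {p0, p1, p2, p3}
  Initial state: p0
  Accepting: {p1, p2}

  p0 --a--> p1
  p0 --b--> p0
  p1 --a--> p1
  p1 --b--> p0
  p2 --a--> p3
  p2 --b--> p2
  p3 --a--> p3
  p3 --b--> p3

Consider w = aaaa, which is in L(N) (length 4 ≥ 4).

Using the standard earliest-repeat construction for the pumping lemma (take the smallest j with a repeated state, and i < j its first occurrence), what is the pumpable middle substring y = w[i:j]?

State sequence: p0 -a-> p1 -a-> p1 -a-> p1 -a-> p1
First repeat at step 2: p1 was already visited.

So i = 1, j = 2, giving x = w[0:1] = a, y = w[1:2] = a, z = w[2:4] = aa.
Check: |xy| = 2 ≤ 4 and |y| = 1 ≥ 1. Reading y takes N from p1 back to p1, so every xyⁱz is accepted.

a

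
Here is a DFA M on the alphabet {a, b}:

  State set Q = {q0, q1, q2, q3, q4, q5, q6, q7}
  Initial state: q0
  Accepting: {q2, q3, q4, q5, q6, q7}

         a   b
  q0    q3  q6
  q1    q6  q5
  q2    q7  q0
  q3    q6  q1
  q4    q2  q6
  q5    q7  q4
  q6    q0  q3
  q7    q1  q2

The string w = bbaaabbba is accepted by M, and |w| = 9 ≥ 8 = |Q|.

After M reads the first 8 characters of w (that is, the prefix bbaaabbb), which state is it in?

Run of M on the first 8 characters of w = b b a a a b b b:
  step 0: q0  (start)
  step 1: q6  (read b: q0→q6)
  step 2: q3  (read b: q6→q3)
  step 3: q6  (read a: q3→q6)
  step 4: q0  (read a: q6→q0)
  step 5: q3  (read a: q0→q3)
  step 6: q1  (read b: q3→q1)
  step 7: q5  (read b: q1→q5)
  step 8: q4  (read b: q5→q4)

After reading 8 characters, M is in state q4.

q4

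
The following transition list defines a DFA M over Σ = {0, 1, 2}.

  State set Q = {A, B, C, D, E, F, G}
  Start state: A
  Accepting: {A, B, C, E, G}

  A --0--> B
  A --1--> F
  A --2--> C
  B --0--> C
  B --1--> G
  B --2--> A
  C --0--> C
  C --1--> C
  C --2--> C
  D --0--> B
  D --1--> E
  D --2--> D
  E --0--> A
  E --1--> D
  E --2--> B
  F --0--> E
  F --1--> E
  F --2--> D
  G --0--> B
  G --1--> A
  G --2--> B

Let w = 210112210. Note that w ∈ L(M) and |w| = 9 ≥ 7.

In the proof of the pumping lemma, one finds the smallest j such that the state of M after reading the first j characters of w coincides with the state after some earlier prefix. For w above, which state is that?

C

Run of M on w = 2 1 0 1 1 2 2 1 0:
  step 0: A  (start)
  step 1: C  (read 2: A→C)
  step 2: C  (read 1: C→C)   ← first repeat (C seen earlier)
  step 3: C  (read 0: C→C)
  step 4: C  (read 1: C→C)
  step 5: C  (read 1: C→C)
  step 6: C  (read 2: C→C)
  step 7: C  (read 2: C→C)
  step 8: C  (read 1: C→C)
  step 9: C  (read 0: C→C)

The earliest repeat is at step j = 2: M is in C, which it already visited at step i = 1.
Since M has 7 states, any run of length ≥ 7 visits 7+1 states, so by pigeonhole some state repeats within the first 7 steps — that repeat gives the pumpable loop.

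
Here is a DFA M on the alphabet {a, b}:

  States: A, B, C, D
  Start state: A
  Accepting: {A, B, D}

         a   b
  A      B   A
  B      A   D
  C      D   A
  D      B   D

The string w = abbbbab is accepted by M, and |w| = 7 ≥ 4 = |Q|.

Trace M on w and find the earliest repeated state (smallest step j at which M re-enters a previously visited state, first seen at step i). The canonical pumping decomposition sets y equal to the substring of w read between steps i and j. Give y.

b

Run of M on w = a b b b b a b:
  step 0: A  (start)
  step 1: B  (read a: A→B)
  step 2: D  (read b: B→D)
  step 3: D  (read b: D→D)   ← first repeat (D seen earlier)
  step 4: D  (read b: D→D)
  step 5: D  (read b: D→D)
  step 6: B  (read a: D→B)
  step 7: D  (read b: B→D)

So i = 2, j = 3, giving x = w[0:2] = ab, y = w[2:3] = b, z = w[3:7] = bbab.
Check: |xy| = 3 ≤ 4 and |y| = 1 ≥ 1. Reading y takes M from D back to D, so every xyⁱz is accepted.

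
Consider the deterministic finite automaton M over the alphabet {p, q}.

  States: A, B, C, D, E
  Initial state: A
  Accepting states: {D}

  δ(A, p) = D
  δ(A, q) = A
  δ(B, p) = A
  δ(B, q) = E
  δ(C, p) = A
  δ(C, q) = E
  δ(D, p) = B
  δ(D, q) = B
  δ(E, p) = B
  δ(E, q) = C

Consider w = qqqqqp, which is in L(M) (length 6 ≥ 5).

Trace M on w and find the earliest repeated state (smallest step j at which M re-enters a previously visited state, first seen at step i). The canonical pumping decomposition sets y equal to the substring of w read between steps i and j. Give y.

q

State sequence: A -q-> A -q-> A -q-> A -q-> A -q-> A -p-> D
First repeat at step 1: A was already visited.

So i = 0, j = 1, giving x = w[0:0] = ε, y = w[0:1] = q, z = w[1:6] = qqqqp.
Check: |xy| = 1 ≤ 5 and |y| = 1 ≥ 1. Reading y takes M from A back to A, so every xyⁱz is accepted.
The DFA has 5 states, so the proof of the pumping lemma guarantees a repeated state among the first 5+1 visited; the segment between the two visits is the pumpable y.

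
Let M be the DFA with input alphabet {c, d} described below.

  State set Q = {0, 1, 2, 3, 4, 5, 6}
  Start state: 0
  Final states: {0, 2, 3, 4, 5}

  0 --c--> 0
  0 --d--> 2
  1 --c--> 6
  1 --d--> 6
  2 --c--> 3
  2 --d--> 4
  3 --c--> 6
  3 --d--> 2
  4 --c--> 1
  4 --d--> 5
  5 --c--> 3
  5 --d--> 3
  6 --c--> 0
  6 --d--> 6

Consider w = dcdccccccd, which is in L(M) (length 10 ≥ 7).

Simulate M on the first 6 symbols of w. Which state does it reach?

0

Run of M on the first 6 characters of w = d c d c c c:
  step 0: 0  (start)
  step 1: 2  (read d: 0→2)
  step 2: 3  (read c: 2→3)
  step 3: 2  (read d: 3→2)
  step 4: 3  (read c: 2→3)
  step 5: 6  (read c: 3→6)
  step 6: 0  (read c: 6→0)

After reading 6 characters, M is in state 0.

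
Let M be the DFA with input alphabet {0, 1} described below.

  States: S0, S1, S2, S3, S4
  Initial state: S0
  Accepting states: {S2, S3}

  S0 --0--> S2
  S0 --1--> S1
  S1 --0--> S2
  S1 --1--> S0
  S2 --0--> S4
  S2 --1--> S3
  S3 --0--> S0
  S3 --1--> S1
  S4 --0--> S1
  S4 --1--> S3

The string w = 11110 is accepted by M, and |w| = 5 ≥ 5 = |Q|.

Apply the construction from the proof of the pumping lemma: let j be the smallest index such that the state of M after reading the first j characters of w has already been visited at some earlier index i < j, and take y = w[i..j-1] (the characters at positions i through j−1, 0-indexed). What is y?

11

State sequence: S0 -1-> S1 -1-> S0 -1-> S1 -1-> S0 -0-> S2
First repeat at step 2: S0 was already visited.

So i = 0, j = 2, giving x = w[0:0] = ε, y = w[0:2] = 11, z = w[2:5] = 110.
Check: |xy| = 2 ≤ 5 and |y| = 2 ≥ 1. Reading y takes M from S0 back to S0, so every xyⁱz is accepted.
Pumping length from the standard proof: p = 5 (the number of states). The repeated state found above gives |xy| = j ≤ 5 and |y| = j − i ≥ 1.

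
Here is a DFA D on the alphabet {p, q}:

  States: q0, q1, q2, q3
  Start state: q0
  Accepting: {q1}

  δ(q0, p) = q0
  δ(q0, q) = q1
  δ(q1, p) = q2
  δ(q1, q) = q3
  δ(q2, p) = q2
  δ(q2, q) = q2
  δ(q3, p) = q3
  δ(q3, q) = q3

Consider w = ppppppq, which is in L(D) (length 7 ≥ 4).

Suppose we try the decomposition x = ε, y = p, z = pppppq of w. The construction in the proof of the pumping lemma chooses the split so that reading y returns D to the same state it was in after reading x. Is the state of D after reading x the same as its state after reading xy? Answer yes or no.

Run of D on the first 1 characters of w = p:
  step 0: q0  (start)
  step 1: q0  (read p: q0→q0)

After x (step 0): q0. After xy (step 1): q0.
They match, so y = p drives D around a cycle from q0 back to itself; pumping y any number of times keeps D in q0 before reading z, and xyⁱz ∈ L(D) for every i ≥ 0.

yes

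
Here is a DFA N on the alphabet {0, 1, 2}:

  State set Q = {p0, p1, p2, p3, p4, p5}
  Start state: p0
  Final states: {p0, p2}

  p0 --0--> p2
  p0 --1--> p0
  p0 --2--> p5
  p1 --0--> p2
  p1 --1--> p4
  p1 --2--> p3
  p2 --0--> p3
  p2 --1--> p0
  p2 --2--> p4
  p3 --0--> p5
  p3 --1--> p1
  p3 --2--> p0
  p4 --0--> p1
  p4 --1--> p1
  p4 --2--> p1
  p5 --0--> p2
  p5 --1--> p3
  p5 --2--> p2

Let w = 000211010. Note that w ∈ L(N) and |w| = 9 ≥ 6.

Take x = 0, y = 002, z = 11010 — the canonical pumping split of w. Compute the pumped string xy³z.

xy^3z = 0·002·002·002·11010 = 000200200211010.
Reading y = 002 takes N from p2 back to p2, so after x·y·y·y the machine is still in p2, and z then leads to the accepting state p2. Hence 000200200211010 ∈ L(N).

000200200211010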